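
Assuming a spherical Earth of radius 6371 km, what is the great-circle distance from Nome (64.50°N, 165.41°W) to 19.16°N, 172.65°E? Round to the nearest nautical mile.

2862 nmi

Δλ = 172.65 − -165.41 = 338.06°; wrapped into (−180°, 180°]: -21.94°.
Δφ = 19.16 − 64.50 = -45.34°.
a = sin²(Δφ/2) + cos φ₁ · cos φ₂ · sin²(Δλ/2) = 0.163277.
c = 2·atan2(√a, √(1−a)) = 0.83194 rad → d = 6371·c ≈ 5300.26 km ≈ 2861.91 nmi.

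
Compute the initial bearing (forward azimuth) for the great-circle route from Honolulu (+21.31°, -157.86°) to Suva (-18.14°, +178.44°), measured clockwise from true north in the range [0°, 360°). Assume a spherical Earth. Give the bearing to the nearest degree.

212°

Δλ = 178.44 − -157.86 = 336.30°; wrapped into (−180°, 180°]: -23.70°.
θ = atan2( sin Δλ · cos φ₂ , cos φ₁ · sin φ₂ − sin φ₁ · cos φ₂ · cos Δλ )
  = atan2(-0.38197, -0.60628) = -147.788° → normalised to [0°, 360°): 212.212°.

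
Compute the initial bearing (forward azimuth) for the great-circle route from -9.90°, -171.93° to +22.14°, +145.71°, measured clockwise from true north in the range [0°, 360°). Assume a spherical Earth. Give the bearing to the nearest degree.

Δλ = 145.71 − -171.93 = 317.64°; wrapped into (−180°, 180°]: -42.36°.
θ = atan2( sin Δλ · cos φ₂ , cos φ₁ · sin φ₂ − sin φ₁ · cos φ₂ · cos Δλ )
  = atan2(-0.62411, 0.48893) = -51.924° → normalised to [0°, 360°): 308.076°.

308°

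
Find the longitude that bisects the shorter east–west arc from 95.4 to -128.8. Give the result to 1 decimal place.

Signed shortest Δλ from +95.4° to -128.8° is +135.8°.
Midpoint longitude = +95.4° + (+135.8°)/2 = +95.4° + 67.9° = +163.3°.
(The naïve average (+95.4 + -128.8)/2 = -16.7° is on the wrong side of the globe.)

+163.3°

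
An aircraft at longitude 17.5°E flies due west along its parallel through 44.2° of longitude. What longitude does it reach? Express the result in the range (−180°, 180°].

26.7°W

Start at +17.5°; shift −44.2° → -26.7°.
-26.7° already lies in (−180°, 180°].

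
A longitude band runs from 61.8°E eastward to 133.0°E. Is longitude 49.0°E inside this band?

Band width going east from +61.8° to +133.0°: ((133.0 − 61.8) mod 360) = 71.2°.
Offset of +49.0° east of the west edge: ((49.0 − 61.8) mod 360) = 347.2°.
347.2° > 71.2° ⇒ outside.

No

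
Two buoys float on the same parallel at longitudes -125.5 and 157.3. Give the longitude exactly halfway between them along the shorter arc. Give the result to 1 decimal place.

-164.1°

Signed shortest Δλ from -125.5° to +157.3° is -77.2°.
Midpoint longitude = -125.5° + (-77.2°)/2 = -125.5° − 38.6° = -164.1°.
(The naïve average (-125.5 + +157.3)/2 = 15.9° is on the wrong side of the globe.)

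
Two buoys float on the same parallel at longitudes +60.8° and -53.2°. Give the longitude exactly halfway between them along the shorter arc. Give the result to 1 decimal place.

Signed shortest Δλ from +60.8° to -53.2° is -114.0°.
Midpoint longitude = +60.8° + (-114.0°)/2 = +60.8° − 57.0° = +3.8°.

+3.8°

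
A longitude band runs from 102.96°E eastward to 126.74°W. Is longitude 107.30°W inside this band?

Band width going east from +102.96° to -126.74°: ((-126.74 − 102.96) mod 360) = 130.30°.
Offset of -107.30° east of the west edge: ((-107.30 − 102.96) mod 360) = 149.74°.
149.74° > 130.30° ⇒ outside.

No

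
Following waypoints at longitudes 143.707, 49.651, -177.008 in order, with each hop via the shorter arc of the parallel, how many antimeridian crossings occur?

1

Leg 1: +143.707° → +49.651°, shortest Δλ = -94.056° (west) — does not cross 180°.
Leg 2: +49.651° → -177.008°, shortest Δλ = 133.341° (east) — crosses 180°.
Total crossings: 1.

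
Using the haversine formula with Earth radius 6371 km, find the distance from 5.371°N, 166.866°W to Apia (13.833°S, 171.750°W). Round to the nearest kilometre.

2202 km

Δλ = -171.750 − -166.866 = -4.884°.
Δφ = -13.833 − 5.371 = -19.204°.
a = sin²(Δφ/2) + cos φ₁ · cos φ₂ · sin²(Δλ/2) = 0.029578.
c = 2·atan2(√a, √(1−a)) = 0.34569 rad → d = 6371·c ≈ 2202.36 km.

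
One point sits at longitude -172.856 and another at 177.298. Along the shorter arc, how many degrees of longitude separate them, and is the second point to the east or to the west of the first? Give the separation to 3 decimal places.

Raw difference: 177.298 − -172.856 = 350.154°.
Normalise into (−180°, 180°]: 350.154° − 360° = -9.846°.
Negative ⇒ the second point lies to the west; separation 9.846°.

9.846° west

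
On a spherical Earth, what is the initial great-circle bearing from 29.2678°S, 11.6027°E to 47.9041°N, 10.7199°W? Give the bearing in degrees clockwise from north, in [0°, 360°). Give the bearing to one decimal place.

345.0°

Δλ = -10.7199 − 11.6027 = -22.3226°.
θ = atan2( sin Δλ · cos φ₂ , cos φ₁ · sin φ₂ − sin φ₁ · cos φ₂ · cos Δλ )
  = atan2(-0.25462, 0.95048) = -14.997° → normalised to [0°, 360°): 345.003°.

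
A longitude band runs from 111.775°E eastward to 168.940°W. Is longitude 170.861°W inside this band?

Band width going east from +111.775° to -168.940°: ((-168.940 − 111.775) mod 360) = 79.285°.
Offset of -170.861° east of the west edge: ((-170.861 − 111.775) mod 360) = 77.364°.
77.364° ≤ 79.285° ⇒ inside.

Yes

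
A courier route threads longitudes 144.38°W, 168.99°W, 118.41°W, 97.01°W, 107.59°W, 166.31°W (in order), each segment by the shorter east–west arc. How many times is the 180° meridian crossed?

Leg 1: -144.38° → -168.99°, shortest Δλ = -24.61° (west) — does not cross 180°.
Leg 2: -168.99° → -118.41°, shortest Δλ = 50.58° (east) — does not cross 180°.
Leg 3: -118.41° → -97.01°, shortest Δλ = 21.4° (east) — does not cross 180°.
Leg 4: -97.01° → -107.59°, shortest Δλ = -10.58° (west) — does not cross 180°.
Leg 5: -107.59° → -166.31°, shortest Δλ = -58.72° (west) — does not cross 180°.
Total crossings: 0.

0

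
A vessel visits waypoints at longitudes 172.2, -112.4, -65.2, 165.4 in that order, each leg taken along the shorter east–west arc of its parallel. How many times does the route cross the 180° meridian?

Leg 1: +172.2° → -112.4°, shortest Δλ = 75.4° (east) — crosses 180°.
Leg 2: -112.4° → -65.2°, shortest Δλ = 47.2° (east) — does not cross 180°.
Leg 3: -65.2° → +165.4°, shortest Δλ = -129.4° (west) — crosses 180°.
Total crossings: 2.

2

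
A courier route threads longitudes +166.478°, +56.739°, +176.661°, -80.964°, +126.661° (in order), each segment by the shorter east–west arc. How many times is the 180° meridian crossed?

Leg 1: +166.478° → +56.739°, shortest Δλ = -109.739° (west) — does not cross 180°.
Leg 2: +56.739° → +176.661°, shortest Δλ = 119.922° (east) — does not cross 180°.
Leg 3: +176.661° → -80.964°, shortest Δλ = 102.375° (east) — crosses 180°.
Leg 4: -80.964° → +126.661°, shortest Δλ = -152.375° (west) — crosses 180°.
Total crossings: 2.

2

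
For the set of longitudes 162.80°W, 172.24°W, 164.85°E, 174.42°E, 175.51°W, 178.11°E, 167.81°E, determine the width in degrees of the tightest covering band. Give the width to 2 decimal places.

Sort the longitudes: -175.51°, -172.24°, -162.80°, +164.85°, +167.81°, +174.42°, +178.11°.
Eastward gaps between consecutive values (wrapping around): 3.27°, 9.44°, 327.65°, 2.96°, 6.61°, 3.69°, 6.38°.
Largest gap = 327.65° ⇒ minimal covering band is its complement: 360° − 327.65° = 32.35°.
Band runs from +164.85° eastward to -162.80°, crossing the antimeridian.

32.35°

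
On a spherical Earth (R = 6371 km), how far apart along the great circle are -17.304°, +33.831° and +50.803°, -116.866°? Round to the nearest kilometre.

Δλ = -116.866 − 33.831 = -150.697°.
Δφ = 50.803 − -17.304 = 68.107°.
a = sin²(Δφ/2) + cos φ₁ · cos φ₂ · sin²(Δλ/2) = 0.878344.
c = 2·atan2(√a, √(1−a)) = 2.42903 rad → d = 6371·c ≈ 15475.35 km.

15475 km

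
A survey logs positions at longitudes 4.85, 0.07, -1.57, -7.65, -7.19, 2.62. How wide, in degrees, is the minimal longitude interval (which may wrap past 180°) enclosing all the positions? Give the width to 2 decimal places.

Sort the longitudes: -7.65°, -7.19°, -1.57°, +0.07°, +2.62°, +4.85°.
Eastward gaps between consecutive values (wrapping around): 0.46°, 5.62°, 1.64°, 2.55°, 2.23°, 347.50°.
Largest gap = 347.50° ⇒ minimal covering band is its complement: 360° − 347.50° = 12.50°.
Band runs from -7.65° eastward to +4.85°.

12.50°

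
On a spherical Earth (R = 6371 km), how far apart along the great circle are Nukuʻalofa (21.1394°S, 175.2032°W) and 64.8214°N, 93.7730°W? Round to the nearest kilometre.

11731 km

Δλ = -93.7730 − -175.2032 = 81.4302°.
Δφ = 64.8214 − -21.1394 = 85.9608°.
a = sin²(Δφ/2) + cos φ₁ · cos φ₂ · sin²(Δλ/2) = 0.633621.
c = 2·atan2(√a, √(1−a)) = 1.84133 rad → d = 6371·c ≈ 11731.09 km.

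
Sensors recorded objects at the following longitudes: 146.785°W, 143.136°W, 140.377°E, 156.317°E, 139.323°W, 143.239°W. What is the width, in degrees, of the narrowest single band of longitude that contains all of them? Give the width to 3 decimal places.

80.300°

Sort the longitudes: -146.785°, -143.239°, -143.136°, -139.323°, +140.377°, +156.317°.
Eastward gaps between consecutive values (wrapping around): 3.546°, 0.103°, 3.813°, 279.700°, 15.940°, 56.898°.
Largest gap = 279.700° ⇒ minimal covering band is its complement: 360° − 279.700° = 80.300°.
Band runs from +140.377° eastward to -139.323°, crossing the antimeridian.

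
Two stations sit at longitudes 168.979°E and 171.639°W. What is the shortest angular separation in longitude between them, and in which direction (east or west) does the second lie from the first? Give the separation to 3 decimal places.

Raw difference: -171.639 − 168.979 = -340.618°.
Normalise into (−180°, 180°]: -340.618° + 360° = 19.382°.
Positive ⇒ the second point lies to the east; separation 19.382°.

19.382° east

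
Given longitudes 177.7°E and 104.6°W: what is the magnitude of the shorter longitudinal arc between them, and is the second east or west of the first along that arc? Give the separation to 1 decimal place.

Raw difference: -104.6 − 177.7 = -282.3°.
Normalise into (−180°, 180°]: -282.3° + 360° = 77.7°.
Positive ⇒ the second point lies to the east; separation 77.7°.

77.7° east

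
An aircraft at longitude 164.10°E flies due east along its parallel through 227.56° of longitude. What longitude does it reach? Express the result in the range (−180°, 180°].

31.66°E

Start at +164.10°; shift +227.56° → +391.66°.
+391.66° lies outside (−180°, 180°]; subtract 360° → +31.66°.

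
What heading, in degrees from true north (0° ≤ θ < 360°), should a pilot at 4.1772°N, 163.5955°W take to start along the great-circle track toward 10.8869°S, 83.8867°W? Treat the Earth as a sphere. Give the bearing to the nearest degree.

Δλ = -83.8867 − -163.5955 = 79.7088°.
θ = atan2( sin Δλ · cos φ₂ , cos φ₁ · sin φ₂ − sin φ₁ · cos φ₂ · cos Δλ )
  = atan2(0.96620, -0.20115) = 101.760° → normalised to [0°, 360°): 101.760°.

102°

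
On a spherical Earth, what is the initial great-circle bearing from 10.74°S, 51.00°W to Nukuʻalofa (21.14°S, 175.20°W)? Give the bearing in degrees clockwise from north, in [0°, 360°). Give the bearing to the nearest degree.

240°

Δλ = -175.20 − -51.00 = -124.20°.
θ = atan2( sin Δλ · cos φ₂ , cos φ₁ · sin φ₂ − sin φ₁ · cos φ₂ · cos Δλ )
  = atan2(-0.77142, -0.45203) = -120.369° → normalised to [0°, 360°): 239.631°.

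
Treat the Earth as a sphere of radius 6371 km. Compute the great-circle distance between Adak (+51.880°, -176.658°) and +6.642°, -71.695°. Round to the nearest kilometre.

Δλ = -71.695 − -176.658 = 104.963°.
Δφ = 6.642 − 51.880 = -45.238°.
a = sin²(Δφ/2) + cos φ₁ · cos φ₂ · sin²(Δλ/2) = 0.533660.
c = 2·atan2(√a, √(1−a)) = 1.63817 rad → d = 6371·c ≈ 10436.77 km.

10437 km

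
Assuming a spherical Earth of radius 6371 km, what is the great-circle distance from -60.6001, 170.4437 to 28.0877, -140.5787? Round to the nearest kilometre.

Δλ = -140.5787 − 170.4437 = -311.0224°; wrapped into (−180°, 180°]: 48.9776°.
Δφ = 28.0877 − -60.6001 = 88.6878°.
a = sin²(Δφ/2) + cos φ₁ · cos φ₂ · sin²(Δλ/2) = 0.562964.
c = 2·atan2(√a, √(1−a)) = 1.69706 rad → d = 6371·c ≈ 10811.97 km.

10812 km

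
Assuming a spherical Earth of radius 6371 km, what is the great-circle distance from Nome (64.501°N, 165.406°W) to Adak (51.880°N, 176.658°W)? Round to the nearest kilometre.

Δλ = -176.658 − -165.406 = -11.252°.
Δφ = 51.880 − 64.501 = -12.621°.
a = sin²(Δφ/2) + cos φ₁ · cos φ₂ · sin²(Δλ/2) = 0.014636.
c = 2·atan2(√a, √(1−a)) = 0.24255 rad → d = 6371·c ≈ 1545.29 km.

1545 km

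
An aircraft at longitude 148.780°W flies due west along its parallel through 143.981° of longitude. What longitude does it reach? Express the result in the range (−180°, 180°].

67.239°E

Start at -148.780°; shift −143.981° → -292.761°.
-292.761° lies outside (−180°, 180°]; add 360° → +67.239°.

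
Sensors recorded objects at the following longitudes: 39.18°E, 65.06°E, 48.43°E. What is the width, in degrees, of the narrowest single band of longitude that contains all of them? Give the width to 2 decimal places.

Sort the longitudes: +39.18°, +48.43°, +65.06°.
Eastward gaps between consecutive values (wrapping around): 9.25°, 16.63°, 334.12°.
Largest gap = 334.12° ⇒ minimal covering band is its complement: 360° − 334.12° = 25.88°.
Band runs from +39.18° eastward to +65.06°.

25.88°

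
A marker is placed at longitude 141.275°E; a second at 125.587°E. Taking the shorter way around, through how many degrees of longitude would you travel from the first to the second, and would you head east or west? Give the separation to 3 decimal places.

Raw difference: 125.587 − 141.275 = -15.688°.
Normalise into (−180°, 180°]: -15.688° stays -15.688°.
Negative ⇒ the second point lies to the west; separation 15.688°.

15.688° west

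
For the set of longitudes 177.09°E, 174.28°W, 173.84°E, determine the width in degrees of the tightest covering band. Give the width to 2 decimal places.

Sort the longitudes: -174.28°, +173.84°, +177.09°.
Eastward gaps between consecutive values (wrapping around): 348.12°, 3.25°, 8.63°.
Largest gap = 348.12° ⇒ minimal covering band is its complement: 360° − 348.12° = 11.88°.
Band runs from +173.84° eastward to -174.28°, crossing the antimeridian.

11.88°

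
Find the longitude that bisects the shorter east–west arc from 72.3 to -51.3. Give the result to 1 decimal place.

+10.5°

Signed shortest Δλ from +72.3° to -51.3° is -123.6°.
Midpoint longitude = +72.3° + (-123.6°)/2 = +72.3° − 61.8° = +10.5°.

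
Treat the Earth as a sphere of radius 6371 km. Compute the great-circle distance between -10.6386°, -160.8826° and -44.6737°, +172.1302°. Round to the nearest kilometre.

Δλ = 172.1302 − -160.8826 = 333.0128°; wrapped into (−180°, 180°]: -26.9872°.
Δφ = -44.6737 − -10.6386 = -34.0351°.
a = sin²(Δφ/2) + cos φ₁ · cos φ₂ · sin²(Δλ/2) = 0.123705.
c = 2·atan2(√a, √(1−a)) = 0.71881 rad → d = 6371·c ≈ 4579.53 km.

4580 km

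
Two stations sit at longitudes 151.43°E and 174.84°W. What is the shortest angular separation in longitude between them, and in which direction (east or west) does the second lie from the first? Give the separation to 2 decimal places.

Raw difference: -174.84 − 151.43 = -326.27°.
Normalise into (−180°, 180°]: -326.27° + 360° = 33.73°.
Positive ⇒ the second point lies to the east; separation 33.73°.

33.73° east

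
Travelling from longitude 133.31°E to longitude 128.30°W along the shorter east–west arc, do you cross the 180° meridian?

Yes

Naïve |-128.30 − 133.31| = 261.61° > 180°, so the shorter arc goes the other way round — across 180°.
Signed shortest Δλ = ((-128.30 − 133.31 + 180) mod 360) − 180 = 98.39°.
Going east by 98.39° from +133.31° passes through 180° before reaching -128.30°.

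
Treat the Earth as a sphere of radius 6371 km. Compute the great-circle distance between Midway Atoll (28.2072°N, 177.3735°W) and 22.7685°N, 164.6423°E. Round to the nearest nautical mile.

Δλ = 164.6423 − -177.3735 = 342.0158°; wrapped into (−180°, 180°]: -17.9842°.
Δφ = 22.7685 − 28.2072 = -5.4387°.
a = sin²(Δφ/2) + cos φ₁ · cos φ₂ · sin²(Δλ/2) = 0.022101.
c = 2·atan2(√a, √(1−a)) = 0.29844 rad → d = 6371·c ≈ 1901.34 km ≈ 1026.64 nmi.

1027 nmi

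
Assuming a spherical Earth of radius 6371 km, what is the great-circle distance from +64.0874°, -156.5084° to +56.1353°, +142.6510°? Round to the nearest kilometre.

Δλ = 142.6510 − -156.5084 = 299.1594°; wrapped into (−180°, 180°]: -60.8406°.
Δφ = 56.1353 − 64.0874 = -7.9521°.
a = sin²(Δφ/2) + cos φ₁ · cos φ₂ · sin²(Δλ/2) = 0.067239.
c = 2·atan2(√a, √(1−a)) = 0.52461 rad → d = 6371·c ≈ 3342.26 km.

3342 km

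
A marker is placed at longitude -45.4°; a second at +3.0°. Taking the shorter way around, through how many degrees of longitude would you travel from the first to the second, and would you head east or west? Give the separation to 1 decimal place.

Raw difference: 3.0 − -45.4 = 48.4°.
Normalise into (−180°, 180°]: 48.4° stays 48.4°.
Positive ⇒ the second point lies to the east; separation 48.4°.

48.4° east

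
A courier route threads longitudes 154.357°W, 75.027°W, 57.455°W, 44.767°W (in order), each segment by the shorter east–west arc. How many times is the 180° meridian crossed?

Leg 1: -154.357° → -75.027°, shortest Δλ = 79.33° (east) — does not cross 180°.
Leg 2: -75.027° → -57.455°, shortest Δλ = 17.572° (east) — does not cross 180°.
Leg 3: -57.455° → -44.767°, shortest Δλ = 12.688° (east) — does not cross 180°.
Total crossings: 0.

0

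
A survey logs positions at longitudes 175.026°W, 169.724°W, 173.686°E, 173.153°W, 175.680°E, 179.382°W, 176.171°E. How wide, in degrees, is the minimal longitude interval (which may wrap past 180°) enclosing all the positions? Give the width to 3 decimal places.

16.590°

Sort the longitudes: -179.382°, -175.026°, -173.153°, -169.724°, +173.686°, +175.680°, +176.171°.
Eastward gaps between consecutive values (wrapping around): 4.356°, 1.873°, 3.429°, 343.410°, 1.994°, 0.491°, 4.447°.
Largest gap = 343.410° ⇒ minimal covering band is its complement: 360° − 343.410° = 16.590°.
Band runs from +173.686° eastward to -169.724°, crossing the antimeridian.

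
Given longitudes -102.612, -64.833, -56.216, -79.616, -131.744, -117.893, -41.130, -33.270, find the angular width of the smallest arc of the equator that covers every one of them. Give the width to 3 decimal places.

98.474°

Sort the longitudes: -131.744°, -117.893°, -102.612°, -79.616°, -64.833°, -56.216°, -41.130°, -33.270°.
Eastward gaps between consecutive values (wrapping around): 13.851°, 15.281°, 22.996°, 14.783°, 8.617°, 15.086°, 7.860°, 261.526°.
Largest gap = 261.526° ⇒ minimal covering band is its complement: 360° − 261.526° = 98.474°.
Band runs from -131.744° eastward to -33.270°.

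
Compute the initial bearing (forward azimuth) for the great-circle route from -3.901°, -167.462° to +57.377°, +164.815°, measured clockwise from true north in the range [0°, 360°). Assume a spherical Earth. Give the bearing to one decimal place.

Δλ = 164.815 − -167.462 = 332.277°; wrapped into (−180°, 180°]: -27.723°.
θ = atan2( sin Δλ · cos φ₂ , cos φ₁ · sin φ₂ − sin φ₁ · cos φ₂ · cos Δλ )
  = atan2(-0.25079, 0.87275) = -16.032° → normalised to [0°, 360°): 343.968°.

344.0°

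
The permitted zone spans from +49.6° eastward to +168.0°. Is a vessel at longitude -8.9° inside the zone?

Band width going east from +49.6° to +168.0°: ((168.0 − 49.6) mod 360) = 118.4°.
Offset of -8.9° east of the west edge: ((-8.9 − 49.6) mod 360) = 301.5°.
301.5° > 118.4° ⇒ outside.

No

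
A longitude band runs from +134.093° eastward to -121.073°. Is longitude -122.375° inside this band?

Yes

Band width going east from +134.093° to -121.073°: ((-121.073 − 134.093) mod 360) = 104.834°.
Offset of -122.375° east of the west edge: ((-122.375 − 134.093) mod 360) = 103.532°.
103.532° ≤ 104.834° ⇒ inside.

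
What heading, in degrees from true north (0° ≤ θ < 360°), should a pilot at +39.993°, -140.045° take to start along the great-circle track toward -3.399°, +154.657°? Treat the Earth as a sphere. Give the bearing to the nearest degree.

251°

Δλ = 154.657 − -140.045 = 294.702°; wrapped into (−180°, 180°]: -65.298°.
θ = atan2( sin Δλ · cos φ₂ , cos φ₁ · sin φ₂ − sin φ₁ · cos φ₂ · cos Δλ )
  = atan2(-0.90690, -0.31353) = -109.071° → normalised to [0°, 360°): 250.929°.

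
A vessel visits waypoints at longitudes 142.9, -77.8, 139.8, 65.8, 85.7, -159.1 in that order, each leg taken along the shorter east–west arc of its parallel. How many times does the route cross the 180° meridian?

Leg 1: +142.9° → -77.8°, shortest Δλ = 139.3° (east) — crosses 180°.
Leg 2: -77.8° → +139.8°, shortest Δλ = -142.4° (west) — crosses 180°.
Leg 3: +139.8° → +65.8°, shortest Δλ = -74.0° (west) — does not cross 180°.
Leg 4: +65.8° → +85.7°, shortest Δλ = 19.9° (east) — does not cross 180°.
Leg 5: +85.7° → -159.1°, shortest Δλ = 115.2° (east) — crosses 180°.
Total crossings: 3.

3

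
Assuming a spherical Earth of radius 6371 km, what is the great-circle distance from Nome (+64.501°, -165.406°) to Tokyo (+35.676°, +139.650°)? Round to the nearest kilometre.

Δλ = 139.650 − -165.406 = 305.056°; wrapped into (−180°, 180°]: -54.944°.
Δφ = 35.676 − 64.501 = -28.825°.
a = sin²(Δφ/2) + cos φ₁ · cos φ₂ · sin²(Δλ/2) = 0.136373.
c = 2·atan2(√a, √(1−a)) = 0.75648 rad → d = 6371·c ≈ 4819.55 km.

4820 km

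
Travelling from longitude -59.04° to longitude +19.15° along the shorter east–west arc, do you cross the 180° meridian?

No

Signed shortest Δλ = ((19.15 − -59.04 + 180) mod 360) − 180 = 78.19°.
Going east by 78.19° from -59.04° reaches +19.15° without touching 180°.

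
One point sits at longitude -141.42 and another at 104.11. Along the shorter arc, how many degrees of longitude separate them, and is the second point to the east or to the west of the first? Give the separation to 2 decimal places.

Raw difference: 104.11 − -141.42 = 245.53°.
Normalise into (−180°, 180°]: 245.53° − 360° = -114.47°.
Negative ⇒ the second point lies to the west; separation 114.47°.

114.47° west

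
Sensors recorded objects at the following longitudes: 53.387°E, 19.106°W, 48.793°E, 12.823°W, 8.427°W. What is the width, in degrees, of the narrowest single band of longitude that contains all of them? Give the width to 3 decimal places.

Sort the longitudes: -19.106°, -12.823°, -8.427°, +48.793°, +53.387°.
Eastward gaps between consecutive values (wrapping around): 6.283°, 4.396°, 57.220°, 4.594°, 287.507°.
Largest gap = 287.507° ⇒ minimal covering band is its complement: 360° − 287.507° = 72.493°.
Band runs from -19.106° eastward to +53.387°.

72.493°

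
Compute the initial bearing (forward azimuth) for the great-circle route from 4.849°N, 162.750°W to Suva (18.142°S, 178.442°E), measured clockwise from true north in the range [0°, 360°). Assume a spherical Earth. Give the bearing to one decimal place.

218.4°

Δλ = 178.442 − -162.750 = 341.192°; wrapped into (−180°, 180°]: -18.808°.
θ = atan2( sin Δλ · cos φ₂ , cos φ₁ · sin φ₂ − sin φ₁ · cos φ₂ · cos Δλ )
  = atan2(-0.30637, -0.38630) = -141.582° → normalised to [0°, 360°): 218.418°.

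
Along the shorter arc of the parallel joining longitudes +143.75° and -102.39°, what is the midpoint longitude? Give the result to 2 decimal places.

-159.32°

Signed shortest Δλ from +143.75° to -102.39° is +113.86°.
Midpoint longitude = +143.75° + (+113.86°)/2 = +143.75° + 56.93° = +200.68°.
Normalise into (−180°, 180°]: -159.32°.
(The naïve average (+143.75 + -102.39)/2 = 20.68° is on the wrong side of the globe.)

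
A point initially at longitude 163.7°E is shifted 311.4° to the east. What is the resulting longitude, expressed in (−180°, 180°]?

Start at +163.7°; shift +311.4° → +475.1°.
+475.1° lies outside (−180°, 180°]; subtract 360° → +115.1°.

115.1°E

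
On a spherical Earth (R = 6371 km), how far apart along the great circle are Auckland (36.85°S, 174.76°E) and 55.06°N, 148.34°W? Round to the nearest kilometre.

Δλ = -148.34 − 174.76 = -323.10°; wrapped into (−180°, 180°]: 36.90°.
Δφ = 55.06 − -36.85 = 91.91°.
a = sin²(Δφ/2) + cos φ₁ · cos φ₂ · sin²(Δλ/2) = 0.562566.
c = 2·atan2(√a, √(1−a)) = 1.69626 rad → d = 6371·c ≈ 10806.86 km.

10807 km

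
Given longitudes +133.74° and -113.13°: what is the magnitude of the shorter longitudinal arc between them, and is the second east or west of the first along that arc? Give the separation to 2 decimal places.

113.13° east

Raw difference: -113.13 − 133.74 = -246.87°.
Normalise into (−180°, 180°]: -246.87° + 360° = 113.13°.
Positive ⇒ the second point lies to the east; separation 113.13°.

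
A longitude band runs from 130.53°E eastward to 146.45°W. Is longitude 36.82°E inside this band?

No

Band width going east from +130.53° to -146.45°: ((-146.45 − 130.53) mod 360) = 83.02°.
Offset of +36.82° east of the west edge: ((36.82 − 130.53) mod 360) = 266.29°.
266.29° > 83.02° ⇒ outside.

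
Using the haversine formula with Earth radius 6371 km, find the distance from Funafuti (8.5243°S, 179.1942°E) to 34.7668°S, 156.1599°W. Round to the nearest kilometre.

Δλ = -156.1599 − 179.1942 = -335.3541°; wrapped into (−180°, 180°]: 24.6459°.
Δφ = -34.7668 − -8.5243 = -26.2425°.
a = sin²(Δφ/2) + cos φ₁ · cos φ₂ · sin²(Δλ/2) = 0.088539.
c = 2·atan2(√a, √(1−a)) = 0.60426 rad → d = 6371·c ≈ 3849.74 km.

3850 km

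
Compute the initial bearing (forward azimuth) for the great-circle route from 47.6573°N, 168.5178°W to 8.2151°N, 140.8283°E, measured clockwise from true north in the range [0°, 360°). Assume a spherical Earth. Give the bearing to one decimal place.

244.3°

Δλ = 140.8283 − -168.5178 = 309.3461°; wrapped into (−180°, 180°]: -50.6539°.
θ = atan2( sin Δλ · cos φ₂ , cos φ₁ · sin φ₂ − sin φ₁ · cos φ₂ · cos Δλ )
  = atan2(-0.76539, -0.36756) = -115.651° → normalised to [0°, 360°): 244.349°.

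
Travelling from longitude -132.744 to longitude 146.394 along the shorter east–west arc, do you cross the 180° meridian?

Naïve |146.394 − -132.744| = 279.138° > 180°, so the shorter arc goes the other way round — across 180°.
Signed shortest Δλ = ((146.394 − -132.744 + 180) mod 360) − 180 = -80.862°.
Going west by 80.862° from -132.744° passes through 180° before reaching +146.394°.

Yes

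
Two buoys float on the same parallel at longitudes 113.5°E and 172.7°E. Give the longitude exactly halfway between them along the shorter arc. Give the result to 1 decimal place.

Signed shortest Δλ from +113.5° to +172.7° is +59.2°.
Midpoint longitude = +113.5° + (+59.2°)/2 = +113.5° + 29.6° = +143.1°.

143.1°E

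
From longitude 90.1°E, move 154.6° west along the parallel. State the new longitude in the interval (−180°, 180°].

Start at +90.1°; shift −154.6° → -64.5°.
-64.5° already lies in (−180°, 180°].

64.5°W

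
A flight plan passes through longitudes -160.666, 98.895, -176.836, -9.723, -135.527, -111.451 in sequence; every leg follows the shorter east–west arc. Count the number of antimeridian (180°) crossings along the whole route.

2

Leg 1: -160.666° → +98.895°, shortest Δλ = -100.439° (west) — crosses 180°.
Leg 2: +98.895° → -176.836°, shortest Δλ = 84.269° (east) — crosses 180°.
Leg 3: -176.836° → -9.723°, shortest Δλ = 167.113° (east) — does not cross 180°.
Leg 4: -9.723° → -135.527°, shortest Δλ = -125.804° (west) — does not cross 180°.
Leg 5: -135.527° → -111.451°, shortest Δλ = 24.076° (east) — does not cross 180°.
Total crossings: 2.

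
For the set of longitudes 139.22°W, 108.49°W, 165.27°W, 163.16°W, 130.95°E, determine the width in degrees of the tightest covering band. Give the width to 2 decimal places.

120.56°

Sort the longitudes: -165.27°, -163.16°, -139.22°, -108.49°, +130.95°.
Eastward gaps between consecutive values (wrapping around): 2.11°, 23.94°, 30.73°, 239.44°, 63.78°.
Largest gap = 239.44° ⇒ minimal covering band is its complement: 360° − 239.44° = 120.56°.
Band runs from +130.95° eastward to -108.49°, crossing the antimeridian.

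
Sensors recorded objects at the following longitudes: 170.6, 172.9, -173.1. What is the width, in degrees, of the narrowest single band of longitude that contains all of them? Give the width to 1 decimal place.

Sort the longitudes: -173.1°, +170.6°, +172.9°.
Eastward gaps between consecutive values (wrapping around): 343.7°, 2.3°, 14.0°.
Largest gap = 343.7° ⇒ minimal covering band is its complement: 360° − 343.7° = 16.3°.
Band runs from +170.6° eastward to -173.1°, crossing the antimeridian.

16.3°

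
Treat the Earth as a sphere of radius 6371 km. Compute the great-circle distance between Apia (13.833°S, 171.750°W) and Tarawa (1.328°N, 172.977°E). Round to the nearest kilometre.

Δλ = 172.977 − -171.750 = 344.727°; wrapped into (−180°, 180°]: -15.273°.
Δφ = 1.328 − -13.833 = 15.161°.
a = sin²(Δφ/2) + cos φ₁ · cos φ₂ · sin²(Δλ/2) = 0.034545.
c = 2·atan2(√a, √(1−a)) = 0.37390 rad → d = 6371·c ≈ 2382.12 km.

2382 km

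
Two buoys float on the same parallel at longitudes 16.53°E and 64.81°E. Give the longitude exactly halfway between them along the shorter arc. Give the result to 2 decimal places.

Signed shortest Δλ from +16.53° to +64.81° is +48.28°.
Midpoint longitude = +16.53° + (+48.28°)/2 = +16.53° + 24.14° = +40.67°.

40.67°E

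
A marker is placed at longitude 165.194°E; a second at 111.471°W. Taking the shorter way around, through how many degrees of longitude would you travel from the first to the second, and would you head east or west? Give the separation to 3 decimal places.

Raw difference: -111.471 − 165.194 = -276.665°.
Normalise into (−180°, 180°]: -276.665° + 360° = 83.335°.
Positive ⇒ the second point lies to the east; separation 83.335°.

83.335° east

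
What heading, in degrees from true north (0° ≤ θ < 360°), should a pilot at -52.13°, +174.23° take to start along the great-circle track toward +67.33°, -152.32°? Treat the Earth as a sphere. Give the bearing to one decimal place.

Δλ = -152.32 − 174.23 = -326.55°; wrapped into (−180°, 180°]: 33.45°.
θ = atan2( sin Δλ · cos φ₂ , cos φ₁ · sin φ₂ − sin φ₁ · cos φ₂ · cos Δλ )
  = atan2(0.21245, 0.82030) = 14.520° → normalised to [0°, 360°): 14.520°.

14.5°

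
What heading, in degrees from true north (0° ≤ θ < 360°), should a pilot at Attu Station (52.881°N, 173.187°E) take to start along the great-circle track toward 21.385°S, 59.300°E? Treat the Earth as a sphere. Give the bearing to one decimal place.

Δλ = 59.300 − 173.187 = -113.887°.
θ = atan2( sin Δλ · cos φ₂ , cos φ₁ · sin φ₂ − sin φ₁ · cos φ₂ · cos Δλ )
  = atan2(-0.85139, 0.08061) = -84.591° → normalised to [0°, 360°): 275.409°.

275.4°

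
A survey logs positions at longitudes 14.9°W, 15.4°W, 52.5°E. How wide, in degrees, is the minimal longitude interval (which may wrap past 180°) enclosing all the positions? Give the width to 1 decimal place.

Sort the longitudes: -15.4°, -14.9°, +52.5°.
Eastward gaps between consecutive values (wrapping around): 0.5°, 67.4°, 292.1°.
Largest gap = 292.1° ⇒ minimal covering band is its complement: 360° − 292.1° = 67.9°.
Band runs from -15.4° eastward to +52.5°.

67.9°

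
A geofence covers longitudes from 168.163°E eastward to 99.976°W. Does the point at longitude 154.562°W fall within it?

Yes

Band width going east from +168.163° to -99.976°: ((-99.976 − 168.163) mod 360) = 91.861°.
Offset of -154.562° east of the west edge: ((-154.562 − 168.163) mod 360) = 37.275°.
37.275° ≤ 91.861° ⇒ inside.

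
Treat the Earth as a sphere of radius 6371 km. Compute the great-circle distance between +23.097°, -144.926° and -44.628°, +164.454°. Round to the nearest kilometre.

Δλ = 164.454 − -144.926 = 309.380°; wrapped into (−180°, 180°]: -50.620°.
Δφ = -44.628 − 23.097 = -67.725°.
a = sin²(Δφ/2) + cos φ₁ · cos φ₂ · sin²(Δλ/2) = 0.430121.
c = 2·atan2(√a, √(1−a)) = 1.43058 rad → d = 6371·c ≈ 9114.23 km.

9114 km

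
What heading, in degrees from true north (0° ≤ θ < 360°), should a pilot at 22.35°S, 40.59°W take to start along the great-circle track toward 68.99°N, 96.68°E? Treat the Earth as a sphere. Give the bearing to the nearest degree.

18°

Δλ = 96.68 − -40.59 = 137.27°.
θ = atan2( sin Δλ · cos φ₂ , cos φ₁ · sin φ₂ − sin φ₁ · cos φ₂ · cos Δλ )
  = atan2(0.24328, 0.76324) = 17.679° → normalised to [0°, 360°): 17.679°.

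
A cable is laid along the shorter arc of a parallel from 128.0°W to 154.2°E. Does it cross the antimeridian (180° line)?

Yes

Naïve |154.2 − -128.0| = 282.2° > 180°, so the shorter arc goes the other way round — across 180°.
Signed shortest Δλ = ((154.2 − -128.0 + 180) mod 360) − 180 = -77.8°.
Going west by 77.8° from -128.0° passes through 180° before reaching +154.2°.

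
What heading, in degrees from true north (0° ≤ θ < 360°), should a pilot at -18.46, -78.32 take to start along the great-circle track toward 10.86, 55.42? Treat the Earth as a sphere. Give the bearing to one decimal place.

Δλ = 55.42 − -78.32 = 133.74°.
θ = atan2( sin Δλ · cos φ₂ , cos φ₁ · sin φ₂ − sin φ₁ · cos φ₂ · cos Δλ )
  = atan2(0.70955, -0.03629) = 92.928° → normalised to [0°, 360°): 92.928°.

92.9°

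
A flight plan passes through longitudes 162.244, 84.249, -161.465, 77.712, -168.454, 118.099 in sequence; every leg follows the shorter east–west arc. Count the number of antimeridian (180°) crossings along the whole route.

Leg 1: +162.244° → +84.249°, shortest Δλ = -77.995° (west) — does not cross 180°.
Leg 2: +84.249° → -161.465°, shortest Δλ = 114.286° (east) — crosses 180°.
Leg 3: -161.465° → +77.712°, shortest Δλ = -120.823° (west) — crosses 180°.
Leg 4: +77.712° → -168.454°, shortest Δλ = 113.834° (east) — crosses 180°.
Leg 5: -168.454° → +118.099°, shortest Δλ = -73.447° (west) — crosses 180°.
Total crossings: 4.

4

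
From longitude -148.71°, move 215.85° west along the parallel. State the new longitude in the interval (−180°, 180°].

Start at -148.71°; shift −215.85° → -364.56°.
-364.56° lies outside (−180°, 180°]; add 360° → -4.56°.

-4.56°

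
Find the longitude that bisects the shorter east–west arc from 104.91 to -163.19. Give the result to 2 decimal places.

+150.86°

Signed shortest Δλ from +104.91° to -163.19° is +91.90°.
Midpoint longitude = +104.91° + (+91.90°)/2 = +104.91° + 45.95° = +150.86°.
(The naïve average (+104.91 + -163.19)/2 = -29.14° is on the wrong side of the globe.)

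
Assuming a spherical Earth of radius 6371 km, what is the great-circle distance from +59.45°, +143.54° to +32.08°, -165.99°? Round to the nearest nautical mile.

2581 nmi

Δλ = -165.99 − 143.54 = -309.53°; wrapped into (−180°, 180°]: 50.47°.
Δφ = 32.08 − 59.45 = -27.37°.
a = sin²(Δφ/2) + cos φ₁ · cos φ₂ · sin²(Δλ/2) = 0.134251.
c = 2·atan2(√a, √(1−a)) = 0.75028 rad → d = 6371·c ≈ 4780.04 km ≈ 2581.02 nmi.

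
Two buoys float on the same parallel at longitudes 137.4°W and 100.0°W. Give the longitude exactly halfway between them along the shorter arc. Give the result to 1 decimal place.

Signed shortest Δλ from -137.4° to -100.0° is +37.4°.
Midpoint longitude = -137.4° + (+37.4°)/2 = -137.4° + 18.7° = -118.7°.

118.7°W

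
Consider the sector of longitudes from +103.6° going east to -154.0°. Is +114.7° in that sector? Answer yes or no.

Yes

Band width going east from +103.6° to -154.0°: ((-154.0 − 103.6) mod 360) = 102.4°.
Offset of +114.7° east of the west edge: ((114.7 − 103.6) mod 360) = 11.1°.
11.1° ≤ 102.4° ⇒ inside.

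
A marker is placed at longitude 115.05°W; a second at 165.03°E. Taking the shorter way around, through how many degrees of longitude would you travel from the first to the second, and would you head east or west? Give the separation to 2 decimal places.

79.92° west

Raw difference: 165.03 − -115.05 = 280.08°.
Normalise into (−180°, 180°]: 280.08° − 360° = -79.92°.
Negative ⇒ the second point lies to the west; separation 79.92°.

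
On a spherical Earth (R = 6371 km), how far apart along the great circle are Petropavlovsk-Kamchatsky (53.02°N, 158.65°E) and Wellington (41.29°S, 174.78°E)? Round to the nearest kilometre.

Δλ = 174.78 − 158.65 = 16.13°.
Δφ = -41.29 − 53.02 = -94.31°.
a = sin²(Δφ/2) + cos φ₁ · cos φ₂ · sin²(Δλ/2) = 0.546473.
c = 2·atan2(√a, √(1−a)) = 1.66388 rad → d = 6371·c ≈ 10600.56 km.

10601 km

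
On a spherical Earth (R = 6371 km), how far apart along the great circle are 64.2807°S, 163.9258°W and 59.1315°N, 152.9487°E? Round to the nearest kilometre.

Δλ = 152.9487 − -163.9258 = 316.8745°; wrapped into (−180°, 180°]: -43.1255°.
Δφ = 59.1315 − -64.2807 = 123.4122°.
a = sin²(Δφ/2) + cos φ₁ · cos φ₂ · sin²(Δλ/2) = 0.805403.
c = 2·atan2(√a, √(1−a)) = 2.22787 rad → d = 6371·c ≈ 14193.79 km.

14194 km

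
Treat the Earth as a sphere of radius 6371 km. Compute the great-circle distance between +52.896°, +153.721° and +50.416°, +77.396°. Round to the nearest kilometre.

5018 km

Δλ = 77.396 − 153.721 = -76.325°.
Δφ = 50.416 − 52.896 = -2.480°.
a = sin²(Δφ/2) + cos φ₁ · cos φ₂ · sin²(Δλ/2) = 0.147231.
c = 2·atan2(√a, √(1−a)) = 0.78762 rad → d = 6371·c ≈ 5017.90 km.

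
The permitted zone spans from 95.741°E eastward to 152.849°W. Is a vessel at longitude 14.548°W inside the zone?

Band width going east from +95.741° to -152.849°: ((-152.849 − 95.741) mod 360) = 111.410°.
Offset of -14.548° east of the west edge: ((-14.548 − 95.741) mod 360) = 249.711°.
249.711° > 111.410° ⇒ outside.

No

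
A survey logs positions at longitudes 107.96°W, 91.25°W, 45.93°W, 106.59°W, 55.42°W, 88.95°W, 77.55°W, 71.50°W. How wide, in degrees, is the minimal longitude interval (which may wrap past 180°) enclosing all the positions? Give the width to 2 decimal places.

62.03°

Sort the longitudes: -107.96°, -106.59°, -91.25°, -88.95°, -77.55°, -71.50°, -55.42°, -45.93°.
Eastward gaps between consecutive values (wrapping around): 1.37°, 15.34°, 2.30°, 11.40°, 6.05°, 16.08°, 9.49°, 297.97°.
Largest gap = 297.97° ⇒ minimal covering band is its complement: 360° − 297.97° = 62.03°.
Band runs from -107.96° eastward to -45.93°.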